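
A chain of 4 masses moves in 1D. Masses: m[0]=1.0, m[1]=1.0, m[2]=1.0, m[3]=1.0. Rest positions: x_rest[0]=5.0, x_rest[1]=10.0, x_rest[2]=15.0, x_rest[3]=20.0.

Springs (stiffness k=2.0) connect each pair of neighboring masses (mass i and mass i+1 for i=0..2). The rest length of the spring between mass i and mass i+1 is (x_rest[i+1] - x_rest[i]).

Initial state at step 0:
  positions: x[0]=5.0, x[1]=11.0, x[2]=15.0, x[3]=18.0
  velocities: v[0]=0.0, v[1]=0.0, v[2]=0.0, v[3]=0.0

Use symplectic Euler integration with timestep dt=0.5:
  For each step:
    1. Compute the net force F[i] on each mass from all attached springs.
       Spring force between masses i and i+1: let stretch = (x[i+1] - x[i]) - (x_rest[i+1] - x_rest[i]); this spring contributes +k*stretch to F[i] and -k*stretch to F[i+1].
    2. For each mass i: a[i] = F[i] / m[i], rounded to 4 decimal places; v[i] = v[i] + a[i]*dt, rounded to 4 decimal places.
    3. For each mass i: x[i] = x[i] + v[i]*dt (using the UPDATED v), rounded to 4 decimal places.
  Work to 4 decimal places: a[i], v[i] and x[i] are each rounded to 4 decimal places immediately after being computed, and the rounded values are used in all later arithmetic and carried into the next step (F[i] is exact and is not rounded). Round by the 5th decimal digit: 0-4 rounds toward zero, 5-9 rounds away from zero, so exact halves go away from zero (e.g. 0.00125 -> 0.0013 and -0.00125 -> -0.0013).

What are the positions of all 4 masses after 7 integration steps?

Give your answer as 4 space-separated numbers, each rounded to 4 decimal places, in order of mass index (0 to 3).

Answer: 4.1563 9.4688 15.0313 20.3438

Derivation:
Step 0: x=[5.0000 11.0000 15.0000 18.0000] v=[0.0000 0.0000 0.0000 0.0000]
Step 1: x=[5.5000 10.0000 14.5000 19.0000] v=[1.0000 -2.0000 -1.0000 2.0000]
Step 2: x=[5.7500 9.0000 14.0000 20.2500] v=[0.5000 -2.0000 -1.0000 2.5000]
Step 3: x=[5.1250 8.8750 14.1250 20.8750] v=[-1.2500 -0.2500 0.2500 1.2500]
Step 4: x=[3.8750 9.5000 15.0000 20.6250] v=[-2.5000 1.2500 1.7500 -0.5000]
Step 5: x=[2.9375 10.0625 15.9375 20.0625] v=[-1.8750 1.1250 1.8750 -1.1250]
Step 6: x=[3.0625 10.0000 16.0000 19.9375] v=[0.2500 -0.1250 0.1250 -0.2500]
Step 7: x=[4.1563 9.4688 15.0313 20.3438] v=[2.1875 -1.0625 -1.9375 0.8125]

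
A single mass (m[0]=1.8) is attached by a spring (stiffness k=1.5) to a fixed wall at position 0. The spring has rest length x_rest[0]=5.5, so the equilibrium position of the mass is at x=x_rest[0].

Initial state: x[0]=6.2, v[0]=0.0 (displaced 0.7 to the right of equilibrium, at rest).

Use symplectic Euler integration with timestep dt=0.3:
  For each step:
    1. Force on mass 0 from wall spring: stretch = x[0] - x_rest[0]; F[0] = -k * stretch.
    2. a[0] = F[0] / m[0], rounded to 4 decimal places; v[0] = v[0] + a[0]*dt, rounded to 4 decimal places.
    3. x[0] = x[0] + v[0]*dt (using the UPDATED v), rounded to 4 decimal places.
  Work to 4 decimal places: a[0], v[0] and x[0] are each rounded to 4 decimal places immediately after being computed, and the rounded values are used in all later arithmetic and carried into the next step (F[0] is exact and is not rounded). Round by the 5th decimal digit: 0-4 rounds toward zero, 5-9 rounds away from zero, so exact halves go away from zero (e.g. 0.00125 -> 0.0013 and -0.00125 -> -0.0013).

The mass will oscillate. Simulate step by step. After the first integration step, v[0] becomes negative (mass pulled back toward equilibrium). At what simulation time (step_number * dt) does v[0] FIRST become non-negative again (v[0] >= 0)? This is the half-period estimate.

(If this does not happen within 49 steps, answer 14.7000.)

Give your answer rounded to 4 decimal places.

Answer: 3.6000

Derivation:
Step 0: x=[6.2000] v=[0.0000]
Step 1: x=[6.1475] v=[-0.1750]
Step 2: x=[6.0464] v=[-0.3369]
Step 3: x=[5.9044] v=[-0.4735]
Step 4: x=[5.7320] v=[-0.5746]
Step 5: x=[5.5422] v=[-0.6326]
Step 6: x=[5.3492] v=[-0.6432]
Step 7: x=[5.1676] v=[-0.6055]
Step 8: x=[5.0109] v=[-0.5224]
Step 9: x=[4.8909] v=[-0.4001]
Step 10: x=[4.8166] v=[-0.2478]
Step 11: x=[4.7935] v=[-0.0770]
Step 12: x=[4.8234] v=[0.0996]
First v>=0 after going negative at step 12, time=3.6000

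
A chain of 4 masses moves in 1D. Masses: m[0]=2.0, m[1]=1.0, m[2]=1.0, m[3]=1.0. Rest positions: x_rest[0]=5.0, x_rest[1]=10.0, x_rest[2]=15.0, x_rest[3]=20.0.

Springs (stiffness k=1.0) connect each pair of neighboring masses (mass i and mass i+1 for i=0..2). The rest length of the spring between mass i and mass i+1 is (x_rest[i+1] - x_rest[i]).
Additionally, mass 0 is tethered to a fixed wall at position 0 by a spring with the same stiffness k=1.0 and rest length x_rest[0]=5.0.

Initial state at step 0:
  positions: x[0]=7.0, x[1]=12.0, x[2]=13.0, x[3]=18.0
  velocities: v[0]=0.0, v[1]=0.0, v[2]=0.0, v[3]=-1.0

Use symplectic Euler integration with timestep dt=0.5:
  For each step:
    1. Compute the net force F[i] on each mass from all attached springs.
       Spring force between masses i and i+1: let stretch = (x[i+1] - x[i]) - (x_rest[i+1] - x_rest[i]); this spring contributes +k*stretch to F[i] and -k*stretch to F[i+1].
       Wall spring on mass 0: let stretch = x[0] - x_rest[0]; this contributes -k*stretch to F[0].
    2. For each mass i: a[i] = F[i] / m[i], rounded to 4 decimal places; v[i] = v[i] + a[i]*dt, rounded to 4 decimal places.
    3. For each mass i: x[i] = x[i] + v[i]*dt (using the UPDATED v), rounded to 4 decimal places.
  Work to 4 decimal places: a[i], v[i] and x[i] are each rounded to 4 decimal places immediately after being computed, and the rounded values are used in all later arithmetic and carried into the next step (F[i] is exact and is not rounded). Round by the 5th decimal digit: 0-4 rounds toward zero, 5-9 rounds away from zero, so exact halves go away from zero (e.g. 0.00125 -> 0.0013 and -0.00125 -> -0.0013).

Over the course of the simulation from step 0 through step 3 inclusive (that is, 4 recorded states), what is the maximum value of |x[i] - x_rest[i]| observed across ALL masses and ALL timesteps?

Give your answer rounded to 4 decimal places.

Step 0: x=[7.0000 12.0000 13.0000 18.0000] v=[0.0000 0.0000 0.0000 -1.0000]
Step 1: x=[6.7500 11.0000 14.0000 17.5000] v=[-0.5000 -2.0000 2.0000 -1.0000]
Step 2: x=[6.1875 9.6875 15.1250 17.3750] v=[-1.1250 -2.6250 2.2500 -0.2500]
Step 3: x=[5.2891 8.8594 15.4532 17.9375] v=[-1.7969 -1.6563 0.6563 1.1250]
Max displacement = 2.6250

Answer: 2.6250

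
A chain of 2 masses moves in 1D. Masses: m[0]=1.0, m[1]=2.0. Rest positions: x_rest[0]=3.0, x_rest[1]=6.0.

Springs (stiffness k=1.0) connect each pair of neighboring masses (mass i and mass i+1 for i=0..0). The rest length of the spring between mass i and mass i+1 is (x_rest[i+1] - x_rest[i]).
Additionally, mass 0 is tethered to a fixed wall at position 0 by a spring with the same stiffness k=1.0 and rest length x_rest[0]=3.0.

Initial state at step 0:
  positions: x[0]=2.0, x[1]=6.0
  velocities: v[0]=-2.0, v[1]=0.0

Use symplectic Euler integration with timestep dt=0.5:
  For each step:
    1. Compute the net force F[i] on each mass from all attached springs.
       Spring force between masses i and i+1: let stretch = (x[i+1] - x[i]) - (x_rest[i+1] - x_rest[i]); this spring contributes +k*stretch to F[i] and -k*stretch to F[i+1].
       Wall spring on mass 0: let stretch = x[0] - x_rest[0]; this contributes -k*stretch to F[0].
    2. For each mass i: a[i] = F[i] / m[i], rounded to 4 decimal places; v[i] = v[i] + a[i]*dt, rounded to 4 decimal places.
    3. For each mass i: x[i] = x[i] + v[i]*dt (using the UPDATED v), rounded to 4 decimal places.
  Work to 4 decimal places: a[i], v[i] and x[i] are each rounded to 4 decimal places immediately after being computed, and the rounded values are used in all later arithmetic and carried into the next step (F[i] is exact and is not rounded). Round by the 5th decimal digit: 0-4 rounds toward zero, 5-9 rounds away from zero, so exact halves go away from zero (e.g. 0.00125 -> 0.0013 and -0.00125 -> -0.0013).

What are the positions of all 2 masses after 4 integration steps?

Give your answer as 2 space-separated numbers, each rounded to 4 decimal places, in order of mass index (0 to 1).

Answer: 3.2837 4.8068

Derivation:
Step 0: x=[2.0000 6.0000] v=[-2.0000 0.0000]
Step 1: x=[1.5000 5.8750] v=[-1.0000 -0.2500]
Step 2: x=[1.7188 5.5781] v=[0.4375 -0.5938]
Step 3: x=[2.4727 5.1738] v=[1.5078 -0.8087]
Step 4: x=[3.2837 4.8068] v=[1.6220 -0.7340]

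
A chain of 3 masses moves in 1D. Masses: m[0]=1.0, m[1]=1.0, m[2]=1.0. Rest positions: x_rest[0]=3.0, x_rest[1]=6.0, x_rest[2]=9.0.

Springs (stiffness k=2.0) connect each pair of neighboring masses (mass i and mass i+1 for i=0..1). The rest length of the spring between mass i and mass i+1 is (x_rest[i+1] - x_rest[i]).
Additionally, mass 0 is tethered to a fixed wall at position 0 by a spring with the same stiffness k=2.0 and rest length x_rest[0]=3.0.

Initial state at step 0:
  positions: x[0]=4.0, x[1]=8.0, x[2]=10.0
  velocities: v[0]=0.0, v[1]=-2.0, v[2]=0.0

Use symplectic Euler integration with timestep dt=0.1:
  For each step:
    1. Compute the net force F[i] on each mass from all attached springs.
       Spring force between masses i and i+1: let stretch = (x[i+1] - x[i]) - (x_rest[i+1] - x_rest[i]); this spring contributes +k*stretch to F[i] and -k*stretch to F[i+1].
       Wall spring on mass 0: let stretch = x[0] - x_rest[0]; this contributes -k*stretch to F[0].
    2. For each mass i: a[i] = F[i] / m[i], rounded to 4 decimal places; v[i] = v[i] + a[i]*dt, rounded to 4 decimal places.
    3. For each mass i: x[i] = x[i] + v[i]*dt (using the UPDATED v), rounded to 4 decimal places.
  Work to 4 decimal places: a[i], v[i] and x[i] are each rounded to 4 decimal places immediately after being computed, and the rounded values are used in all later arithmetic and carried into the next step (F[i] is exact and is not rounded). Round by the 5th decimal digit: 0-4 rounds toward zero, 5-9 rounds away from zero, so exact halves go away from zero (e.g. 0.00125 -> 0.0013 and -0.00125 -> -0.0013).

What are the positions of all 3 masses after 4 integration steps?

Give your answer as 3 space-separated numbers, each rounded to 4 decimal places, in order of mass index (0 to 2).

Answer: 3.9504 6.9063 10.1439

Derivation:
Step 0: x=[4.0000 8.0000 10.0000] v=[0.0000 -2.0000 0.0000]
Step 1: x=[4.0000 7.7600 10.0200] v=[0.0000 -2.4000 0.2000]
Step 2: x=[3.9952 7.4900 10.0548] v=[-0.0480 -2.7000 0.3480]
Step 3: x=[3.9804 7.2014 10.0983] v=[-0.1481 -2.8860 0.4350]
Step 4: x=[3.9504 6.9063 10.1439] v=[-0.3000 -2.9508 0.4556]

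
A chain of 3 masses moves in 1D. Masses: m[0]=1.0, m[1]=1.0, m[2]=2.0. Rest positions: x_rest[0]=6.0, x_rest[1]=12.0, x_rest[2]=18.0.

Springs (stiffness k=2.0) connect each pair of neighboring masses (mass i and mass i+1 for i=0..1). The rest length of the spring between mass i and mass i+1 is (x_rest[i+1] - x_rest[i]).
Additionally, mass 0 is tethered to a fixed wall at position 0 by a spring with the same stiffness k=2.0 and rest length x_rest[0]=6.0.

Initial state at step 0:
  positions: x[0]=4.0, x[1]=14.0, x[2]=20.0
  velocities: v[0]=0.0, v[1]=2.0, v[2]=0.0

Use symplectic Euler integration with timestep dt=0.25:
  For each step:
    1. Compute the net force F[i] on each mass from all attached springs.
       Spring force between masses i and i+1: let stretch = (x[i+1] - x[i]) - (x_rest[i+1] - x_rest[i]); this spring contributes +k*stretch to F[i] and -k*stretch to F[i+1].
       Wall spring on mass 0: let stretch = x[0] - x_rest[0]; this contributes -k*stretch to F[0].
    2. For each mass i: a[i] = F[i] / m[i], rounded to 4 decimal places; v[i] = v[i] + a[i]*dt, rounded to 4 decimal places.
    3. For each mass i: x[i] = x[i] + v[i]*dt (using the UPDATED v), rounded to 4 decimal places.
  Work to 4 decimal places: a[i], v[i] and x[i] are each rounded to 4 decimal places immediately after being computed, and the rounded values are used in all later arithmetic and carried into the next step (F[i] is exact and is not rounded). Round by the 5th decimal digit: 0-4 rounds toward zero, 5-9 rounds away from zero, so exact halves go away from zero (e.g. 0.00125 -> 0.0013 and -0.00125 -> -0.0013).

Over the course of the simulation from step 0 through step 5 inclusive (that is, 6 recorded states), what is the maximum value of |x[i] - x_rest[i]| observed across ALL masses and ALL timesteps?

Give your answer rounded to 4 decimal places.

Step 0: x=[4.0000 14.0000 20.0000] v=[0.0000 2.0000 0.0000]
Step 1: x=[4.7500 14.0000 20.0000] v=[3.0000 0.0000 0.0000]
Step 2: x=[6.0625 13.5938 20.0000] v=[5.2500 -1.6250 0.0000]
Step 3: x=[7.5586 13.0469 19.9746] v=[5.9844 -2.1876 -0.1016]
Step 4: x=[8.7959 12.6799 19.8912] v=[4.9493 -1.4679 -0.3335]
Step 5: x=[9.4193 12.7289 19.7321] v=[2.4934 0.1958 -0.6363]
Max displacement = 3.4193

Answer: 3.4193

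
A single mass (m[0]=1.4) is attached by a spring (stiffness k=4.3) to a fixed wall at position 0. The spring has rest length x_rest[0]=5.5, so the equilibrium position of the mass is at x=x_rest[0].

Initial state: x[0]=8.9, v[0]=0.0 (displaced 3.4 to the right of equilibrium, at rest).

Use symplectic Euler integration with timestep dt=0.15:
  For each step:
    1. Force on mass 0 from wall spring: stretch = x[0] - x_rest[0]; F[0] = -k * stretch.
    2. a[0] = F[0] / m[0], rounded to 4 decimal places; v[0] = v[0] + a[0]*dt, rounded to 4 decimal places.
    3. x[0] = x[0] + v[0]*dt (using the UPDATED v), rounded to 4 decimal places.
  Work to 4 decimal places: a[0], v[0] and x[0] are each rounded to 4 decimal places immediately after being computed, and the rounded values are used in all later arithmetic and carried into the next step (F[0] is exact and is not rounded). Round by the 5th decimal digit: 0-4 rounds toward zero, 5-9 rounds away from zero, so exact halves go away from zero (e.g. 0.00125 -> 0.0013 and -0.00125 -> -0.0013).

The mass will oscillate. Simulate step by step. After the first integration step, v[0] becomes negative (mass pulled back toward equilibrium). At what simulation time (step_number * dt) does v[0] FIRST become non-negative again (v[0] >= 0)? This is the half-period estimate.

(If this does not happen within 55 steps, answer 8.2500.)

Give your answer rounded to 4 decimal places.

Answer: 1.8000

Derivation:
Step 0: x=[8.9000] v=[0.0000]
Step 1: x=[8.6650] v=[-1.5664]
Step 2: x=[8.2113] v=[-3.0246]
Step 3: x=[7.5702] v=[-4.2737]
Step 4: x=[6.7861] v=[-5.2275]
Step 5: x=[5.9131] v=[-5.8200]
Step 6: x=[5.0116] v=[-6.0103]
Step 7: x=[4.1438] v=[-5.7853]
Step 8: x=[3.3697] v=[-5.1605]
Step 9: x=[2.7429] v=[-4.1790]
Step 10: x=[2.3066] v=[-2.9088]
Step 11: x=[2.0910] v=[-1.4376]
Step 12: x=[2.1110] v=[0.1330]
First v>=0 after going negative at step 12, time=1.8000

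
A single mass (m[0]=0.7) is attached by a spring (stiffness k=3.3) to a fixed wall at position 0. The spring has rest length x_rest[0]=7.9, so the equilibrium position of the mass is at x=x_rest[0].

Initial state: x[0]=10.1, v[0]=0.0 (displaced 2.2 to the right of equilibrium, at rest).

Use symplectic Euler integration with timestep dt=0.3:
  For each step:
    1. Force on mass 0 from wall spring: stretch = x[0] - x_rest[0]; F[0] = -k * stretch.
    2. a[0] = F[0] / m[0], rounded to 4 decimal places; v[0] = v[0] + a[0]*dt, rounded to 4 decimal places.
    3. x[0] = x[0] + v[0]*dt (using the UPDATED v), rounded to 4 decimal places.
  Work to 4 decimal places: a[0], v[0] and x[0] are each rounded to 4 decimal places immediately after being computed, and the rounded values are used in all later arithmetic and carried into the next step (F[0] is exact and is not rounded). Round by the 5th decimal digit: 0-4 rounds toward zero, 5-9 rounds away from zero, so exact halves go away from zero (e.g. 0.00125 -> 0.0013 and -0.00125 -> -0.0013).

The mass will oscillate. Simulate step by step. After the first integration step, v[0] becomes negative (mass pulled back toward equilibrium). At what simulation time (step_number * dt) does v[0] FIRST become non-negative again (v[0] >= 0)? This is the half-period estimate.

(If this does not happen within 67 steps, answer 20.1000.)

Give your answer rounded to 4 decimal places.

Step 0: x=[10.1000] v=[0.0000]
Step 1: x=[9.1666] v=[-3.1114]
Step 2: x=[7.6958] v=[-4.9027]
Step 3: x=[6.3116] v=[-4.6139]
Step 4: x=[5.6014] v=[-2.3674]
Step 5: x=[5.8665] v=[0.8835]
First v>=0 after going negative at step 5, time=1.5000

Answer: 1.5000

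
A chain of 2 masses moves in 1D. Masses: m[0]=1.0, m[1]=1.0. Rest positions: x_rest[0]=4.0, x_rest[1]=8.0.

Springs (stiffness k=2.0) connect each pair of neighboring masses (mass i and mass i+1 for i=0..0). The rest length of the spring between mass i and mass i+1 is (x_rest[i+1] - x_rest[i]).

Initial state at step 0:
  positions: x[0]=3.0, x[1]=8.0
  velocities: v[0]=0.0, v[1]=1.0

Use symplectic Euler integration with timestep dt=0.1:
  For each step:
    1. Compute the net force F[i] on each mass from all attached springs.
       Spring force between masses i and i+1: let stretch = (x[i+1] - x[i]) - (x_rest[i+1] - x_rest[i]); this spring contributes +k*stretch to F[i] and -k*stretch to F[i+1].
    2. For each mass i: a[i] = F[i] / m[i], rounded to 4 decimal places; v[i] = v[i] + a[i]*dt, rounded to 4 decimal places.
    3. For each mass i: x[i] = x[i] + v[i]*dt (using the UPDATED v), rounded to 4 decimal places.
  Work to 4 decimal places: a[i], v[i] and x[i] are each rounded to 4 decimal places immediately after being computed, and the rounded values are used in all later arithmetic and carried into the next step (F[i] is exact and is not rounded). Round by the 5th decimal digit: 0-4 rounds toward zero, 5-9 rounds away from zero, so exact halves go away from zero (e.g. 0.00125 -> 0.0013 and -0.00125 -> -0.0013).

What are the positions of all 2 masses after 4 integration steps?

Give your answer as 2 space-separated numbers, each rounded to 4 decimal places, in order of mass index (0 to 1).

Step 0: x=[3.0000 8.0000] v=[0.0000 1.0000]
Step 1: x=[3.0200 8.0800] v=[0.2000 0.8000]
Step 2: x=[3.0612 8.1388] v=[0.4120 0.5880]
Step 3: x=[3.1240 8.1761] v=[0.6275 0.3725]
Step 4: x=[3.2078 8.1923] v=[0.8379 0.1621]

Answer: 3.2078 8.1923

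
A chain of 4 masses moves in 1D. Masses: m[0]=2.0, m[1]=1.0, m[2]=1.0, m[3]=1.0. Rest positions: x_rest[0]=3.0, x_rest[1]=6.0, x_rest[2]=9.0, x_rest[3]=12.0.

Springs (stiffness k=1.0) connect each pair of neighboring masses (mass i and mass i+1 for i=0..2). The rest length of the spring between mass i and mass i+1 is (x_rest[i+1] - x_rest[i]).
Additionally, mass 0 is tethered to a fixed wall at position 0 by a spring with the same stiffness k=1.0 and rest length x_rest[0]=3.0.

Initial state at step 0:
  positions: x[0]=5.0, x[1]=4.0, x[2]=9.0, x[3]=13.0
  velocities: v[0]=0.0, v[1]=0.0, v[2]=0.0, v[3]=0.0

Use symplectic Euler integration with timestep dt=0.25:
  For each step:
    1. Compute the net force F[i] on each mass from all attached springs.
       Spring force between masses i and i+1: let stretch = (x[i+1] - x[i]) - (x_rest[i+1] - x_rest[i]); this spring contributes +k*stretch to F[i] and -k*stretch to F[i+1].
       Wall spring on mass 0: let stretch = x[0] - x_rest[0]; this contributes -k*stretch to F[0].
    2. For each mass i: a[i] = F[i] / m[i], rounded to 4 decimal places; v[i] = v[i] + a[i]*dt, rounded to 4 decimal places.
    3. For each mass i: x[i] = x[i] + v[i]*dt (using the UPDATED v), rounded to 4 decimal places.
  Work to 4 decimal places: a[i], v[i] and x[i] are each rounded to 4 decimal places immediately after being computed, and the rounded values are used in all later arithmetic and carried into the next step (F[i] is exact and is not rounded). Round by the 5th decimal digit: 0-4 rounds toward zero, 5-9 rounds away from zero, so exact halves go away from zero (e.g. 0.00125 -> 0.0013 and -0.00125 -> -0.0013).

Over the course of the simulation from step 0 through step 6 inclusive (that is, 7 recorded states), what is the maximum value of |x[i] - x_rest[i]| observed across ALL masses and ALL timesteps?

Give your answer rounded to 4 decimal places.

Step 0: x=[5.0000 4.0000 9.0000 13.0000] v=[0.0000 0.0000 0.0000 0.0000]
Step 1: x=[4.8125 4.3750 8.9375 12.9375] v=[-0.7500 1.5000 -0.2500 -0.2500]
Step 2: x=[4.4609 5.0625 8.8399 12.8125] v=[-1.4063 2.7500 -0.3906 -0.5000]
Step 3: x=[3.9887 5.9485 8.7545 12.6267] v=[-1.8887 3.5440 -0.3418 -0.7432]
Step 4: x=[3.4531 6.8874 8.7357 12.3864] v=[-2.1423 3.7556 -0.0753 -0.9613]
Step 5: x=[2.9169 7.7272 8.8295 12.1054] v=[-2.1447 3.3591 0.3753 -1.1240]
Step 6: x=[2.4399 8.3352 9.0592 11.8072] v=[-1.9080 2.4321 0.9187 -1.1930]
Max displacement = 2.3352

Answer: 2.3352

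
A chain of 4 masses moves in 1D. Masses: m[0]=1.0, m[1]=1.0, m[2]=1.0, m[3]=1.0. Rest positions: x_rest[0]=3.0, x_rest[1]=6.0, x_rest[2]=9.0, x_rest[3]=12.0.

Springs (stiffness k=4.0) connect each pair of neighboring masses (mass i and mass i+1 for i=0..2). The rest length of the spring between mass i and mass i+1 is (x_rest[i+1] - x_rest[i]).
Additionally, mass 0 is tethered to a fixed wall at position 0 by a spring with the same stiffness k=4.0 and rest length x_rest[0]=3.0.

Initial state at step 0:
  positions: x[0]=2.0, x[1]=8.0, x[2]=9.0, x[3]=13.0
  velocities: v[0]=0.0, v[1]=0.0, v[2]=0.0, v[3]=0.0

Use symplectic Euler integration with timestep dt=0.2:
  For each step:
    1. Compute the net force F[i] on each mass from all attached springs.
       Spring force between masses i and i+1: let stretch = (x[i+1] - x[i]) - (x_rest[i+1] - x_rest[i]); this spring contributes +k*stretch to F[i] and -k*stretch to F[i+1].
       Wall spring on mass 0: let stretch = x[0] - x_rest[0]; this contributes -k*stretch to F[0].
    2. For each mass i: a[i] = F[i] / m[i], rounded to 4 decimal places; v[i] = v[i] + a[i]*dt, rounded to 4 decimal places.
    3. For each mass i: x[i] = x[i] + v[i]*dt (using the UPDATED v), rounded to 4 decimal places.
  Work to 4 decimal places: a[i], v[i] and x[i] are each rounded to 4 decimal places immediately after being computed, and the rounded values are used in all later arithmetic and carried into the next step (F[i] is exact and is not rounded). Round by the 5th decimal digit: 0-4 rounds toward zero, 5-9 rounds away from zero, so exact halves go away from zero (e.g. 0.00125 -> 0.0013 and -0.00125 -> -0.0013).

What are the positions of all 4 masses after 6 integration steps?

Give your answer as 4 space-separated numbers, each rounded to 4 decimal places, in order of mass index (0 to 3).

Step 0: x=[2.0000 8.0000 9.0000 13.0000] v=[0.0000 0.0000 0.0000 0.0000]
Step 1: x=[2.6400 7.2000 9.4800 12.8400] v=[3.2000 -4.0000 2.4000 -0.8000]
Step 2: x=[3.5872 6.0352 10.1328 12.6224] v=[4.7360 -5.8240 3.2640 -1.0880]
Step 3: x=[4.3521 5.1343 10.5283 12.4865] v=[3.8246 -4.5043 1.9776 -0.6797]
Step 4: x=[4.5458 4.9713 10.3741 12.5172] v=[0.9687 -0.8149 -0.7710 0.1537]
Step 5: x=[4.0803 5.6047 9.6983 12.6850] v=[-2.3275 3.1669 -3.3788 0.8392]
Step 6: x=[3.2059 6.6492 8.8454 12.8550] v=[-4.3722 5.2223 -4.2643 0.8498]

Answer: 3.2059 6.6492 8.8454 12.8550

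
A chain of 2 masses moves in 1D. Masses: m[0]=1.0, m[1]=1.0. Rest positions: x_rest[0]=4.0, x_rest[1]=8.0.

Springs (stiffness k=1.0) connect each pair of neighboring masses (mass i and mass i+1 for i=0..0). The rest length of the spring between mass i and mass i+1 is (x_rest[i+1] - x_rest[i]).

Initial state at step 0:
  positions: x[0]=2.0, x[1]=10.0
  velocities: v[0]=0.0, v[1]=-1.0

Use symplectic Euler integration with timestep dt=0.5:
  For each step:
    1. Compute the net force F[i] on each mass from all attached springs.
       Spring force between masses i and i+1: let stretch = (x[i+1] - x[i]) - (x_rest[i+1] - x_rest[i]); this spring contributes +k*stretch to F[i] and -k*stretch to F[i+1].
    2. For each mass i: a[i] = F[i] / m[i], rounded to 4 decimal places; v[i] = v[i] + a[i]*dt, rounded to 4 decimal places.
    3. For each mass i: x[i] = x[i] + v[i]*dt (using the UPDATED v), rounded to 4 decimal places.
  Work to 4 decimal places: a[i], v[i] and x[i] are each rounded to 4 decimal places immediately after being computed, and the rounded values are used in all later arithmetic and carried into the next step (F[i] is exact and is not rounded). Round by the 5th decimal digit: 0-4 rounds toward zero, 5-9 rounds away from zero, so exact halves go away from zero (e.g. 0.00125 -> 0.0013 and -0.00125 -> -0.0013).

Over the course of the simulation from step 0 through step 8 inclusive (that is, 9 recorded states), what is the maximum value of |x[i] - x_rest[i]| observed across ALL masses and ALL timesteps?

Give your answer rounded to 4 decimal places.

Step 0: x=[2.0000 10.0000] v=[0.0000 -1.0000]
Step 1: x=[3.0000 8.5000] v=[2.0000 -3.0000]
Step 2: x=[4.3750 6.6250] v=[2.7500 -3.7500]
Step 3: x=[5.3125 5.1875] v=[1.8750 -2.8750]
Step 4: x=[5.2188 4.7813] v=[-0.1875 -0.8125]
Step 5: x=[4.0157 5.4845] v=[-2.4063 1.4063]
Step 6: x=[2.1798 6.8205] v=[-3.6719 2.6719]
Step 7: x=[0.5040 7.9963] v=[-3.3516 2.3516]
Step 8: x=[-0.2988 8.2991] v=[-1.6055 0.6055]
Max displacement = 4.2988

Answer: 4.2988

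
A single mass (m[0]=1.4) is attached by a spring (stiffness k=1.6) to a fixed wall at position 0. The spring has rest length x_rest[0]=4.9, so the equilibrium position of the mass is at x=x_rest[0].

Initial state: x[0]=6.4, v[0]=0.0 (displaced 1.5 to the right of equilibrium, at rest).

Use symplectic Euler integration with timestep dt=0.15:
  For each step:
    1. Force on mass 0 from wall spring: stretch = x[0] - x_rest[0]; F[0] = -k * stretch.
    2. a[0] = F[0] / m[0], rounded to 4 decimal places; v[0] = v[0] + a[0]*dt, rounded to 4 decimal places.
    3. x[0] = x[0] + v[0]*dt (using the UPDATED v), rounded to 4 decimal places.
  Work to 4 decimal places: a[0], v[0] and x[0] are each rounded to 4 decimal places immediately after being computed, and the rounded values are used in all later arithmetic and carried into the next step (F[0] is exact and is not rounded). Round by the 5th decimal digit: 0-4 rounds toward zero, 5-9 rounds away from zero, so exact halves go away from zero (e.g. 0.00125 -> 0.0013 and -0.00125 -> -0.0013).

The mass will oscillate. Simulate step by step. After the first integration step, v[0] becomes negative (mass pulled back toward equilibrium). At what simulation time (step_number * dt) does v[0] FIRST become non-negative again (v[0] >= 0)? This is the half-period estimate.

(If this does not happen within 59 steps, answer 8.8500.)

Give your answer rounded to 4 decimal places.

Step 0: x=[6.4000] v=[0.0000]
Step 1: x=[6.3614] v=[-0.2571]
Step 2: x=[6.2853] v=[-0.5076]
Step 3: x=[6.1735] v=[-0.7451]
Step 4: x=[6.0290] v=[-0.9634]
Step 5: x=[5.8555] v=[-1.1569]
Step 6: x=[5.6574] v=[-1.3207]
Step 7: x=[5.4398] v=[-1.4505]
Step 8: x=[5.2084] v=[-1.5430]
Step 9: x=[4.9690] v=[-1.5959]
Step 10: x=[4.7278] v=[-1.6077]
Step 11: x=[4.4911] v=[-1.5782]
Step 12: x=[4.2649] v=[-1.5081]
Step 13: x=[4.0550] v=[-1.3992]
Step 14: x=[3.8669] v=[-1.2543]
Step 15: x=[3.7053] v=[-1.0772]
Step 16: x=[3.5744] v=[-0.8724]
Step 17: x=[3.4776] v=[-0.6452]
Step 18: x=[3.4174] v=[-0.4014]
Step 19: x=[3.3953] v=[-0.1472]
Step 20: x=[3.4119] v=[0.1108]
First v>=0 after going negative at step 20, time=3.0000

Answer: 3.0000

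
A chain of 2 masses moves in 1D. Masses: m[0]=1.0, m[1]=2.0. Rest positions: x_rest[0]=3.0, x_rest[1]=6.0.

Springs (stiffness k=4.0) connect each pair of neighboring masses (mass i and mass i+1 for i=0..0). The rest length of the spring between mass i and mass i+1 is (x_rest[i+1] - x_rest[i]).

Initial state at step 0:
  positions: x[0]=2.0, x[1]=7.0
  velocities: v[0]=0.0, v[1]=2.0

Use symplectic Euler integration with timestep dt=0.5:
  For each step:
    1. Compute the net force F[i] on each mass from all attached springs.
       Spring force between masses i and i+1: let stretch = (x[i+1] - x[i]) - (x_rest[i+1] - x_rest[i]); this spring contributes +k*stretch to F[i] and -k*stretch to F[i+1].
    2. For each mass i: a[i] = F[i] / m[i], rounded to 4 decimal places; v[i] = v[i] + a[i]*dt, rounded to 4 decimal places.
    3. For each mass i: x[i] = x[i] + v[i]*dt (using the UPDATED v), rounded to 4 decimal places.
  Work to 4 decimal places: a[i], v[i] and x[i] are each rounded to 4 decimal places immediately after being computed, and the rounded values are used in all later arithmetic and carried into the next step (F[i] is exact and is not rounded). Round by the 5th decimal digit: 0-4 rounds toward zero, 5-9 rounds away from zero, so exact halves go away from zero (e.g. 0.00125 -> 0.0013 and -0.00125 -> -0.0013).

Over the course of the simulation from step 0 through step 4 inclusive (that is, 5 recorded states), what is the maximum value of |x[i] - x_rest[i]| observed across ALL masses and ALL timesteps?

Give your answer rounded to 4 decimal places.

Answer: 3.5000

Derivation:
Step 0: x=[2.0000 7.0000] v=[0.0000 2.0000]
Step 1: x=[4.0000 7.0000] v=[4.0000 0.0000]
Step 2: x=[6.0000 7.0000] v=[4.0000 0.0000]
Step 3: x=[6.0000 8.0000] v=[0.0000 2.0000]
Step 4: x=[5.0000 9.5000] v=[-2.0000 3.0000]
Max displacement = 3.5000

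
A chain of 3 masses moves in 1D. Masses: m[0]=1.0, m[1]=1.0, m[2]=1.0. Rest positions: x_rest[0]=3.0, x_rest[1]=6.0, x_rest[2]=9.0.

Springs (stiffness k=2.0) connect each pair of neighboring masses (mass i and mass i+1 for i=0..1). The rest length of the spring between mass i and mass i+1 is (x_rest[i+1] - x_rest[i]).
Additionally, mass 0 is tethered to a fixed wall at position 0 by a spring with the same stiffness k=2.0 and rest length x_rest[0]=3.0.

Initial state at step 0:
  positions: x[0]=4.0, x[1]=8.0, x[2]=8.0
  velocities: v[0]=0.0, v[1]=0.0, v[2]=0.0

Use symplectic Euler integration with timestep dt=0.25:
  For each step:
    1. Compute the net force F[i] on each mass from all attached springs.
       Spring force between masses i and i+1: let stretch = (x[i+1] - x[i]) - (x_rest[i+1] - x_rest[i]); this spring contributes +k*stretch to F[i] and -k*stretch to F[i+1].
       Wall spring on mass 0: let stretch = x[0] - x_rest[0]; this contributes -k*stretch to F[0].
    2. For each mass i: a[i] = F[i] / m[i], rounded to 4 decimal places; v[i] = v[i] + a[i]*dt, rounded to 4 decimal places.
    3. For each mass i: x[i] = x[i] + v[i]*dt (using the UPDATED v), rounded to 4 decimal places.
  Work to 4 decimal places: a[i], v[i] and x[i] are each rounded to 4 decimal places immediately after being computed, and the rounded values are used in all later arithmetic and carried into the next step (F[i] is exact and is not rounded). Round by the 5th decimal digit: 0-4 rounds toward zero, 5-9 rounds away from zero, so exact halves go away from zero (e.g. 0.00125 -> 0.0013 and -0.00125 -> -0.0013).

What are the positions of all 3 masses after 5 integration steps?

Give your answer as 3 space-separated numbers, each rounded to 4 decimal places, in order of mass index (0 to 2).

Step 0: x=[4.0000 8.0000 8.0000] v=[0.0000 0.0000 0.0000]
Step 1: x=[4.0000 7.5000 8.3750] v=[0.0000 -2.0000 1.5000]
Step 2: x=[3.9375 6.6719 9.0156] v=[-0.2500 -3.3125 2.5625]
Step 3: x=[3.7246 5.7949 9.7383] v=[-0.8516 -3.5079 2.8907]
Step 4: x=[3.3049 5.1521 10.3431] v=[-1.6788 -2.5714 2.4190]
Step 5: x=[2.7030 4.9272 10.6740] v=[-2.4077 -0.8995 1.3235]

Answer: 2.7030 4.9272 10.6740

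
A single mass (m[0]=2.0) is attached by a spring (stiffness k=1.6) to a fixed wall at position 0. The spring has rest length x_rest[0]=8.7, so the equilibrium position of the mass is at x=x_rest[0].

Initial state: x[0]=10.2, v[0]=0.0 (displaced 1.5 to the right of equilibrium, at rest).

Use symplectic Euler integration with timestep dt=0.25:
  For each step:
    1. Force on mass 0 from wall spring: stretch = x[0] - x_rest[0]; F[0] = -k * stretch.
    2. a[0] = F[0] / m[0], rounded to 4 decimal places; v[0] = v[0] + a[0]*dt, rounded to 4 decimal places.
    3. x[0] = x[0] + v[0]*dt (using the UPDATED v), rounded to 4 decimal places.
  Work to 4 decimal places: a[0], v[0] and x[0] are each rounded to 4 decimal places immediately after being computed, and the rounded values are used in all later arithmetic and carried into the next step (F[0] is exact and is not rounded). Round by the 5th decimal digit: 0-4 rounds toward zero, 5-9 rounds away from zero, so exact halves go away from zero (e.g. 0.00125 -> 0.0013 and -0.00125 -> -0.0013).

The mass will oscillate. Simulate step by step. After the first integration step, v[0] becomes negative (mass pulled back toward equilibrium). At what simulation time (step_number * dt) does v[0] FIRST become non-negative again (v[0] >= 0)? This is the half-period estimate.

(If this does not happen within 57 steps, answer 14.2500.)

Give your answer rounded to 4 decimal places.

Answer: 3.7500

Derivation:
Step 0: x=[10.2000] v=[0.0000]
Step 1: x=[10.1250] v=[-0.3000]
Step 2: x=[9.9788] v=[-0.5850]
Step 3: x=[9.7686] v=[-0.8408]
Step 4: x=[9.5050] v=[-1.0545]
Step 5: x=[9.2011] v=[-1.2155]
Step 6: x=[8.8722] v=[-1.3157]
Step 7: x=[8.5347] v=[-1.3502]
Step 8: x=[8.2054] v=[-1.3172]
Step 9: x=[7.9008] v=[-1.2183]
Step 10: x=[7.6362] v=[-1.0585]
Step 11: x=[7.4248] v=[-0.8458]
Step 12: x=[7.2771] v=[-0.5908]
Step 13: x=[7.2006] v=[-0.3062]
Step 14: x=[7.1990] v=[-0.0063]
Step 15: x=[7.2725] v=[0.2939]
First v>=0 after going negative at step 15, time=3.7500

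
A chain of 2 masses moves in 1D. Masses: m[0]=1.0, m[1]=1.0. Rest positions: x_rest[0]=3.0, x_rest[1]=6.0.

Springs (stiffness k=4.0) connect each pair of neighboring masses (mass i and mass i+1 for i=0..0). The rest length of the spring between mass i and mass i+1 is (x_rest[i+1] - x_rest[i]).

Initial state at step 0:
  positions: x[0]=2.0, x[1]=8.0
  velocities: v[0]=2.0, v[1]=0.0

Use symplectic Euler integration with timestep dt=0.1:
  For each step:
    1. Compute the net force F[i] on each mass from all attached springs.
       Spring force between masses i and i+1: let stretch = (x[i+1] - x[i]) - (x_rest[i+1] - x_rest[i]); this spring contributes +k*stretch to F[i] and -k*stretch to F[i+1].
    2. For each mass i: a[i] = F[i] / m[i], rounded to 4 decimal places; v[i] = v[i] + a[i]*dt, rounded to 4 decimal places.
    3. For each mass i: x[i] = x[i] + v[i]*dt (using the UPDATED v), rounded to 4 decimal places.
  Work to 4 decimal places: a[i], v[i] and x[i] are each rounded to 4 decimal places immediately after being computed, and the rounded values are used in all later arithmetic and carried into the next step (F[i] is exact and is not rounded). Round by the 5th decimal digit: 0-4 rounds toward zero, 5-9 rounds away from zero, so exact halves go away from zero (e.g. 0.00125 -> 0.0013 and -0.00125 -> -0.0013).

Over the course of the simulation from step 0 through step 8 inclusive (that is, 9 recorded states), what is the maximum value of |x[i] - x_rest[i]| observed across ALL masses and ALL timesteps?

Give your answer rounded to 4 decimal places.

Step 0: x=[2.0000 8.0000] v=[2.0000 0.0000]
Step 1: x=[2.3200 7.8800] v=[3.2000 -1.2000]
Step 2: x=[2.7424 7.6576] v=[4.2240 -2.2240]
Step 3: x=[3.2414 7.3586] v=[4.9901 -2.9901]
Step 4: x=[3.7851 7.0149] v=[5.4370 -3.4370]
Step 5: x=[4.3380 6.6620] v=[5.5289 -3.5289]
Step 6: x=[4.8639 6.3362] v=[5.2585 -3.2585]
Step 7: x=[5.3286 6.0715] v=[4.6474 -2.6474]
Step 8: x=[5.7031 5.8970] v=[3.7446 -1.7446]
Max displacement = 2.7031

Answer: 2.7031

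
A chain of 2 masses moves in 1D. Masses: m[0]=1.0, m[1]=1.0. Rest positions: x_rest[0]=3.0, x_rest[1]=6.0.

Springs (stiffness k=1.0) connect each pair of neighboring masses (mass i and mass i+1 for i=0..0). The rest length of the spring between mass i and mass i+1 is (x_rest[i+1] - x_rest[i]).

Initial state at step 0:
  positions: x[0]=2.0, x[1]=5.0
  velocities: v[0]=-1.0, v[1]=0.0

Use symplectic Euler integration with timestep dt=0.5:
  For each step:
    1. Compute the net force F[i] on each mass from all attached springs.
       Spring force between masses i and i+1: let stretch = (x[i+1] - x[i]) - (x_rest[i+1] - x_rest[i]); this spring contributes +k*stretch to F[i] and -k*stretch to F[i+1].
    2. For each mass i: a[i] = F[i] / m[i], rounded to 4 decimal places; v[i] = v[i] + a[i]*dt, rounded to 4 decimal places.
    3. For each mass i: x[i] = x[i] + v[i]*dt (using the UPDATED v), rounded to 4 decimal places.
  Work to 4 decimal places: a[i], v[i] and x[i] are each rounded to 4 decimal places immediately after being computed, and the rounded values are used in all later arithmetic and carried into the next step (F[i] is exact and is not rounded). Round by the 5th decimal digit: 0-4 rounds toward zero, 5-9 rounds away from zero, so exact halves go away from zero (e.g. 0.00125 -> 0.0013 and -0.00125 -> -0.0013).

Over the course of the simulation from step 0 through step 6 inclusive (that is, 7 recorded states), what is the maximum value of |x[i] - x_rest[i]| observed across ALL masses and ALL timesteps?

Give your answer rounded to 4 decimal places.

Step 0: x=[2.0000 5.0000] v=[-1.0000 0.0000]
Step 1: x=[1.5000 5.0000] v=[-1.0000 0.0000]
Step 2: x=[1.1250 4.8750] v=[-0.7500 -0.2500]
Step 3: x=[0.9375 4.5625] v=[-0.3750 -0.6250]
Step 4: x=[0.9063 4.0938] v=[-0.0625 -0.9375]
Step 5: x=[0.9220 3.5782] v=[0.0313 -1.0313]
Step 6: x=[0.8517 3.1485] v=[-0.1406 -0.8594]
Max displacement = 2.8515

Answer: 2.8515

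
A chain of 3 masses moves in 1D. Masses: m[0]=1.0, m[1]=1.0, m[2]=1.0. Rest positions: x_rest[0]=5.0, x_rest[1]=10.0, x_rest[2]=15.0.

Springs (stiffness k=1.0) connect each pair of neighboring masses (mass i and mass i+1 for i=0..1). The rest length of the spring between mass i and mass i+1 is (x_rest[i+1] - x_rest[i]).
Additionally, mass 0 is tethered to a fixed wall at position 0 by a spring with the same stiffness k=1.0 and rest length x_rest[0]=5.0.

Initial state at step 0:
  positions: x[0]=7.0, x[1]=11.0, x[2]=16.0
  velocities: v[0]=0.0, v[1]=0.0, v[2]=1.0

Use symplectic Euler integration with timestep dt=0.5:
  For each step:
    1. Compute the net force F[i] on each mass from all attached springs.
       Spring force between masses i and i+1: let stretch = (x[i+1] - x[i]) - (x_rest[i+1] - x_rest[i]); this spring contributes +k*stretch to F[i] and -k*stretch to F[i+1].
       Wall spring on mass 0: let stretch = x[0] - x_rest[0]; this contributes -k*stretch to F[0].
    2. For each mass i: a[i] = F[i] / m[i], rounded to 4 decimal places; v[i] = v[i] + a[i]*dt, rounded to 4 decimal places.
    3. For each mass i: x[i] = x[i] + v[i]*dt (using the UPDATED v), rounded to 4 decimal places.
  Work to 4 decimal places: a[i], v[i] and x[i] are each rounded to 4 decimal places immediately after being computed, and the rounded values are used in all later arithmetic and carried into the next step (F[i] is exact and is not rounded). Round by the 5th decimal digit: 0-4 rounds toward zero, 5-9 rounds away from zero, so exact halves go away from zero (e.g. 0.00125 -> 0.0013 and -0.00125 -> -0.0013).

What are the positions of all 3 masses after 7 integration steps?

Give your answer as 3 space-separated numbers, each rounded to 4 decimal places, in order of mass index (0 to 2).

Step 0: x=[7.0000 11.0000 16.0000] v=[0.0000 0.0000 1.0000]
Step 1: x=[6.2500 11.2500 16.5000] v=[-1.5000 0.5000 1.0000]
Step 2: x=[5.1875 11.5625 16.9375] v=[-2.1250 0.6250 0.8750]
Step 3: x=[4.4219 11.6250 17.2813] v=[-1.5313 0.1250 0.6875]
Step 4: x=[4.3516 11.3008 17.4610] v=[-0.1407 -0.6484 0.3594]
Step 5: x=[4.9307 10.7794 17.3507] v=[1.1581 -1.0429 -0.2207]
Step 6: x=[5.7393 10.4386 16.8475] v=[1.6171 -0.6816 -1.0064]
Step 7: x=[6.2879 10.5252 15.9921] v=[1.0971 0.1732 -1.7109]

Answer: 6.2879 10.5252 15.9921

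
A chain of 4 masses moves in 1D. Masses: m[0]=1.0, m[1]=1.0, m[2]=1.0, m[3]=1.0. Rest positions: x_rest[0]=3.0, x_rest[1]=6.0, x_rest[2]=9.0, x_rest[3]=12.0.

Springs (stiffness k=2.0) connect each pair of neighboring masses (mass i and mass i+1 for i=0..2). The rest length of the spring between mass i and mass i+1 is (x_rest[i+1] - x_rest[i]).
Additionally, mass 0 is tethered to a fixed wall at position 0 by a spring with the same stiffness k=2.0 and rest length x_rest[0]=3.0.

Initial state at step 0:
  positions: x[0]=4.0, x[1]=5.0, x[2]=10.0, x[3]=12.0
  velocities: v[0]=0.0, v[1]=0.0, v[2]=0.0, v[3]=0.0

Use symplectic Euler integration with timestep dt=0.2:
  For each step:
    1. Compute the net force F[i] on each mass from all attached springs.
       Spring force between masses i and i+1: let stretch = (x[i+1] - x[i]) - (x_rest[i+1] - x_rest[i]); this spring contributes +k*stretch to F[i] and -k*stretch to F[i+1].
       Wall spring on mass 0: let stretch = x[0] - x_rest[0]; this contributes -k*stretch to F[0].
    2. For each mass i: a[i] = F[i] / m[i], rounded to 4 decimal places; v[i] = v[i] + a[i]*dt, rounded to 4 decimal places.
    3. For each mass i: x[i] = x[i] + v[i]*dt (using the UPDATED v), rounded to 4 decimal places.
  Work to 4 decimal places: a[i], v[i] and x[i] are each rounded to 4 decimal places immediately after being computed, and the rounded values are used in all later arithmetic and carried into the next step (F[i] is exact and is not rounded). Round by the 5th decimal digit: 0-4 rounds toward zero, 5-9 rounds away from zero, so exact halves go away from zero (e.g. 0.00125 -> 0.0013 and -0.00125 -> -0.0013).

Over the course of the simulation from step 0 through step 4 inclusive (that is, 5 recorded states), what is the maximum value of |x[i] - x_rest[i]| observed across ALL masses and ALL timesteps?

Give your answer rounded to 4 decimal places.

Answer: 1.0246

Derivation:
Step 0: x=[4.0000 5.0000 10.0000 12.0000] v=[0.0000 0.0000 0.0000 0.0000]
Step 1: x=[3.7600 5.3200 9.7600 12.0800] v=[-1.2000 1.6000 -1.2000 0.4000]
Step 2: x=[3.3440 5.8704 9.3504 12.2144] v=[-2.0800 2.7520 -2.0480 0.6720]
Step 3: x=[2.8626 6.4971 8.8915 12.3597] v=[-2.4070 3.1334 -2.2944 0.7264]
Step 4: x=[2.4430 7.0246 8.5185 12.4675] v=[-2.0982 2.6374 -1.8649 0.5391]
Max displacement = 1.0246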